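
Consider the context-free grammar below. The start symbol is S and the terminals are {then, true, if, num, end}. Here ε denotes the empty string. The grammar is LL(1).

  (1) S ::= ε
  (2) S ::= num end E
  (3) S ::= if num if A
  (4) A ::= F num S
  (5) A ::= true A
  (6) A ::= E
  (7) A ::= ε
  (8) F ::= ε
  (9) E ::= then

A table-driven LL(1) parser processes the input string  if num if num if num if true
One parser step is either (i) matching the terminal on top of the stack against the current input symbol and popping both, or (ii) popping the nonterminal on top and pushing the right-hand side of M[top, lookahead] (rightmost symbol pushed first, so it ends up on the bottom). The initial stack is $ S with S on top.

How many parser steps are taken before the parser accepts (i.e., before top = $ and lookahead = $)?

14

step 1: stack=$ S  input=if num if num if num if true $  — expand S ::= if num if A
step 2: stack=$ A if num if  input=if num if num if num if true $  — match if
step 3: stack=$ A if num  input=num if num if num if true $  — match num
step 4: stack=$ A if  input=if num if num if true $  — match if
step 5: stack=$ A  input=num if num if true $  — expand A ::= F num S
step 6: stack=$ S num F  input=num if num if true $  — expand F ::= ε
step 7: stack=$ S num  input=num if num if true $  — match num
step 8: stack=$ S  input=if num if true $  — expand S ::= if num if A
step 9: stack=$ A if num if  input=if num if true $  — match if
step 10: stack=$ A if num  input=num if true $  — match num
step 11: stack=$ A if  input=if true $  — match if
step 12: stack=$ A  input=true $  — expand A ::= true A
step 13: stack=$ A true  input=true $  — match true
step 14: stack=$ A  input=$  — expand A ::= ε
Accept reached after 14 steps.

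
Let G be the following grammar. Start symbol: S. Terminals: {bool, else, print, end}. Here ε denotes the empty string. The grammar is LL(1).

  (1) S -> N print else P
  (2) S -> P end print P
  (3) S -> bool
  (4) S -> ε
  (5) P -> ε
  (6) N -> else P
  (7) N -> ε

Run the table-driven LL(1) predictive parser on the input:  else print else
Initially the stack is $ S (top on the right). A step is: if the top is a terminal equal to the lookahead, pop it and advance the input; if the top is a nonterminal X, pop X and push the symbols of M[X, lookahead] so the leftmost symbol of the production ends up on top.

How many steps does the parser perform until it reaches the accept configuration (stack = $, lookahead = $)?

7

step 1: stack=$ S  input=else print else $  — expand S -> N print else P
step 2: stack=$ P else print N  input=else print else $  — expand N -> else P
step 3: stack=$ P else print P else  input=else print else $  — match else
step 4: stack=$ P else print P  input=print else $  — expand P -> ε
step 5: stack=$ P else print  input=print else $  — match print
step 6: stack=$ P else  input=else $  — match else
step 7: stack=$ P  input=$  — expand P -> ε
Accept reached after 7 steps.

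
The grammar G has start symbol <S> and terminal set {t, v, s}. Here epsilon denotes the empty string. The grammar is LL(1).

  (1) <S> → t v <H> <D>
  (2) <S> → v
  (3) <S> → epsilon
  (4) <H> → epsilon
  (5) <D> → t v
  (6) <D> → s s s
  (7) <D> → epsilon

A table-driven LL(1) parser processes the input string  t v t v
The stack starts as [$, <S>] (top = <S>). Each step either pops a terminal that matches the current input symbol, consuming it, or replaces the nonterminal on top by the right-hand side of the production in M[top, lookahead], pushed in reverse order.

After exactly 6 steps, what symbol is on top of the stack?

v

     Stack          Input      Action
  1  $ <S>          t v t v $  expand <S> → t v <H> <D>
  2  $ <D> <H> v t  t v t v $  match t
  3  $ <D> <H> v    v t v $    match v
  4  $ <D> <H>      t v $      expand <H> → epsilon
  5  $ <D>          t v $      expand <D> → t v
  6  $ v t          t v $      match t
Stack after step 6: $ v (top = v).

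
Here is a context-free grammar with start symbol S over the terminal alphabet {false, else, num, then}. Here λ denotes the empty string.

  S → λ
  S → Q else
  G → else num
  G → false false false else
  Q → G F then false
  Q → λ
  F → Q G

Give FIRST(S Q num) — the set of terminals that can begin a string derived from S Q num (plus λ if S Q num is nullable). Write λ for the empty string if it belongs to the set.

FIRST(G): from G→else num we get {else}; from G→false false false else we get {false}. So FIRST(G) = {else, false}.
FIRST(Q): from Q→G F then false we get {else, false}; from Q→λ we get {λ}. So FIRST(Q) = {λ, else, false}.
FIRST(S): from S→λ we get {λ}; from S→Q else we get {else, false}. So FIRST(S) = {λ, else, false}.
FIRST(F): from F→Q G we get {else, false}. So FIRST(F) = {else, false}.
FIRST(S Q num): take FIRST of each symbol in turn, carrying on past any symbol whose FIRST contains λ; result {else, false, num}.

{else, false, num}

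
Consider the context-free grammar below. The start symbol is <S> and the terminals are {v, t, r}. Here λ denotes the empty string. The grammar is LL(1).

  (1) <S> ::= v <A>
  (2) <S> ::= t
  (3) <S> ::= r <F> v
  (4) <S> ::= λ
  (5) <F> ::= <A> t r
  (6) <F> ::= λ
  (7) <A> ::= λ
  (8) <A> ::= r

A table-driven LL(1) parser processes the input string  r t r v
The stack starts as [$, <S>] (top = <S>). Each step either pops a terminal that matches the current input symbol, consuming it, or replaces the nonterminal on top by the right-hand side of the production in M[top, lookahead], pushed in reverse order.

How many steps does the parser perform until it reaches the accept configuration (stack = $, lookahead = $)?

7

step 1: stack=$ <S>  input=r t r v $  — expand <S> ::= r <F> v
step 2: stack=$ v <F> r  input=r t r v $  — match r
step 3: stack=$ v <F>  input=t r v $  — expand <F> ::= <A> t r
step 4: stack=$ v r t <A>  input=t r v $  — expand <A> ::= λ
step 5: stack=$ v r t  input=t r v $  — match t
step 6: stack=$ v r  input=r v $  — match r
step 7: stack=$ v  input=v $  — match v
Accept reached after 7 steps.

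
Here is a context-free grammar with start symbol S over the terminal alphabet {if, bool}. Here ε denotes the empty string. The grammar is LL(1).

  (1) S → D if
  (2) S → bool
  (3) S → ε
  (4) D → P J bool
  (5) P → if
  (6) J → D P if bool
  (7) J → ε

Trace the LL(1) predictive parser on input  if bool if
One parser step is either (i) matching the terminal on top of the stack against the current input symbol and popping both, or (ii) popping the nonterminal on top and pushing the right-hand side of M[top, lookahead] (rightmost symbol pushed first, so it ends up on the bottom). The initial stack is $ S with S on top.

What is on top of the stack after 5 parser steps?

step 1: stack=$ S  input=if bool if $  — expand S → D if
step 2: stack=$ if D  input=if bool if $  — expand D → P J bool
step 3: stack=$ if bool J P  input=if bool if $  — expand P → if
step 4: stack=$ if bool J if  input=if bool if $  — match if
step 5: stack=$ if bool J  input=bool if $  — expand J → ε
Stack after step 5: $ if bool (top = bool).

bool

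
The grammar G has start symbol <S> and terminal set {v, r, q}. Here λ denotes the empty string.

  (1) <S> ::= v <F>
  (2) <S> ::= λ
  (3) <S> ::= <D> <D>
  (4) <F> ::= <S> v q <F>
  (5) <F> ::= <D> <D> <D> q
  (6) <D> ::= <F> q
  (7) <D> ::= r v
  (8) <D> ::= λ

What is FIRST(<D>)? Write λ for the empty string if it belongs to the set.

{λ, q, r, v}

FIRST(<S>): from <S>::=v <F> we get {v}; from <S>::=λ we get {λ}; from <S>::=<D> <D> we get {λ, q, r, v}. So FIRST(<S>) = {λ, q, r, v}.
FIRST(<F>): from <F>::=<S> v q <F> we get {q, r, v}; from <F>::=<D> <D> <D> q we get {q, r, v}. So FIRST(<F>) = {q, r, v}.
FIRST(<D>): from <D>::=<F> q we get {q, r, v}; from <D>::=r v we get {r}; from <D>::=λ we get {λ}. So FIRST(<D>) = {λ, q, r, v}.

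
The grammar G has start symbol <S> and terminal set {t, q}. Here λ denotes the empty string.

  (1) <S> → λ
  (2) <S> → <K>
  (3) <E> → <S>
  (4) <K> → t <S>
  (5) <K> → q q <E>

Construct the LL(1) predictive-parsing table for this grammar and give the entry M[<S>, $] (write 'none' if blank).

FIRST(<K>): from <K>→t <S> we get {t}; from <K>→q q <E> we get {q}. So FIRST(<K>) = {q, t}.
FIRST(<S>): from <S>→λ we get {λ}; from <S>→<K> we get {q, t}. So FIRST(<S>) = {λ, q, t}.
FIRST(<E>): from <E>→<S> we get {λ, q, t}. So FIRST(<E>) = {λ, q, t}.
FOLLOW(<S>) includes $ since <S> is the start symbol.
FOLLOW(<S>): in <E>→<S>, the suffix after <S> is empty, so FOLLOW(<S>) ⊇ FOLLOW(<E>) = {$}; in <K>→t <S>, the suffix after <S> is empty, so FOLLOW(<S>) ⊇ FOLLOW(<K>) = {$}. Thus FOLLOW(<S>) = {$}.
FOLLOW(<K>): in <S>→<K>, the suffix after <K> is empty, so FOLLOW(<K>) ⊇ FOLLOW(<S>) = {$}. Thus FOLLOW(<K>) = {$}.
FOLLOW(<E>): in <K>→q q <E>, the suffix after <E> is empty, so FOLLOW(<E>) ⊇ FOLLOW(<K>) = {$}. Thus FOLLOW(<E>) = {$}.
For <S> → λ: FIRST(λ) = {λ}, so it goes in M[<S>, t] for t ∈ {}; since λ ∈ FIRST, also for every t ∈ FOLLOW(<S>) = {$}.
For <S> → <K>: FIRST(<K>) = {q, t}, so it goes in M[<S>, t] for t ∈ {q, t}.

<S> → λ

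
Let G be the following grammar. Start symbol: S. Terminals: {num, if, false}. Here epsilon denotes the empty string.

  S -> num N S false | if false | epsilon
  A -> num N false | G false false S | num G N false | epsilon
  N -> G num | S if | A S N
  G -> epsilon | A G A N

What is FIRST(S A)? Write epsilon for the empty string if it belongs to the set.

FIRST(S) = {epsilon, if, num}
FIRST(A) = {epsilon, false, if, num}  (via G false false S)
FIRST(N) = {false, if, num}  (via G num, S if, A S N)
FIRST(G) = {epsilon, false, if, num}  (via A G A N)
FIRST(S A): take FIRST of each symbol in turn, carrying on past any symbol whose FIRST contains epsilon; result {epsilon, false, if, num}.

{epsilon, false, if, num}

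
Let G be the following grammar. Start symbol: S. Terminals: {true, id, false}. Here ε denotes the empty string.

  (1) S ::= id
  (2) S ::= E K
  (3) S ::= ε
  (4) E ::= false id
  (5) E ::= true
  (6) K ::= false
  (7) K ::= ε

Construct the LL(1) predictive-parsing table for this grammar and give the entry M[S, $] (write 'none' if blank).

S ::= ε

FIRST(E) = {false, true}
FIRST(K) = {ε, false}
FIRST(S) = {ε, false, id, true}  (via E K)
FOLLOW(S) includes $ since S is the start symbol.
FOLLOW(S): S appears on no right-hand side. Thus FOLLOW(S) = {$}.
For S ::= id: FIRST(id) = {id}, so it goes in M[S, t] for t ∈ {id}.
For S ::= E K: FIRST(E K) = {false, true}, so it goes in M[S, t] for t ∈ {false, true}.
For S ::= ε: FIRST(ε) = {ε}, so it goes in M[S, t] for t ∈ {}; since ε ∈ FIRST, also for every t ∈ FOLLOW(S) = {$}.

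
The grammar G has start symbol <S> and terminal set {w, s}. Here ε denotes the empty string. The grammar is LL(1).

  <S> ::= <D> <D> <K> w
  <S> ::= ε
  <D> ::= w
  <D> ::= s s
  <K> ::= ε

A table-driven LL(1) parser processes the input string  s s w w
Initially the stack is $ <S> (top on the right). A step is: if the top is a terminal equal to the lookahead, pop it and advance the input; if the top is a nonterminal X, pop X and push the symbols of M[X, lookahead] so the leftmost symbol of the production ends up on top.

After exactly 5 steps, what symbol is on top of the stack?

w

     Stack            Input      Action
  1  $ <S>            s s w w $  expand <S> ::= <D> <D> <K> w
  2  $ w <K> <D> <D>  s s w w $  expand <D> ::= s s
  3  $ w <K> <D> s s  s s w w $  match s
  4  $ w <K> <D> s    s w w $    match s
  5  $ w <K> <D>      w w $      expand <D> ::= w
Stack after step 5: $ w <K> w (top = w).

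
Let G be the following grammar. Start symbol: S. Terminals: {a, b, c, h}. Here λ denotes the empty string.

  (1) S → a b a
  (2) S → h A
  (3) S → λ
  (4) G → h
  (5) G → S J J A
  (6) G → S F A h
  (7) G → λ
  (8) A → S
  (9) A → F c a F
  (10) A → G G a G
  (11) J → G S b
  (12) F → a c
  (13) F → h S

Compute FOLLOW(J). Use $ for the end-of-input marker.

{$, a, b, c, h}

FIRST(S) = {λ, a, h}
FIRST(F) = {a, h}
FIRST(G) = {λ, a, b, h}  (via S J J A, S F A h)
FIRST(A) = {λ, a, b, h}  (via S, F c a F, G G a G)
FIRST(J) = {a, b, h}  (via G S b)
FOLLOW(S) includes $ since S is the start symbol.
FOLLOW(S): in G→S J J A, S is followed by J J A with FIRST {a, b, h}; in G→S F A h, S is followed by F A h with FIRST {a, h}; in A→S, the suffix after S is empty, so FOLLOW(S) ⊇ FOLLOW(A) = {$, a, b, c, h}; in J→G S b, S is followed by b with FIRST {b}; in F→h S, the suffix after S is empty, so FOLLOW(S) ⊇ FOLLOW(F) = {$, a, b, c, h}. Thus FOLLOW(S) = {$, a, b, c, h}.
FOLLOW(G): in A→G G a G (occurrence 1), G is followed by G a G with FIRST {a, b, h}; in A→G G a G (occurrence 2), G is followed by a G with FIRST {a}; in A→G G a G (occurrence 3), the suffix after G is empty, so FOLLOW(G) ⊇ FOLLOW(A) = {$, a, b, c, h}; in J→G S b, G is followed by S b with FIRST {a, b, h}. Thus FOLLOW(G) = {$, a, b, c, h}.
FOLLOW(A): in S→h A, the suffix after A is empty, so FOLLOW(A) ⊇ FOLLOW(S) = {$, a, b, c, h}; in G→S J J A, the suffix after A is empty, so FOLLOW(A) ⊇ FOLLOW(G) = {$, a, b, c, h}; in G→S F A h, A is followed by h with FIRST {h}. Thus FOLLOW(A) = {$, a, b, c, h}.
FOLLOW(J): in G→S J J A (occurrence 1), J is followed by J A with FIRST {a, b, h}; in G→S J J A (occurrence 2), J is followed by A with FIRST {λ, a, b, h}; in G→S J J A (occurrence 2), the suffix after J is nullable, so FOLLOW(J) ⊇ FOLLOW(G) = {$, a, b, c, h}. Thus FOLLOW(J) = {$, a, b, c, h}.
FOLLOW(F): in G→S F A h, F is followed by A h with FIRST {a, b, h}; in A→F c a F (occurrence 1), F is followed by c a F with FIRST {c}; in A→F c a F (occurrence 2), the suffix after F is empty, so FOLLOW(F) ⊇ FOLLOW(A) = {$, a, b, c, h}. Thus FOLLOW(F) = {$, a, b, c, h}.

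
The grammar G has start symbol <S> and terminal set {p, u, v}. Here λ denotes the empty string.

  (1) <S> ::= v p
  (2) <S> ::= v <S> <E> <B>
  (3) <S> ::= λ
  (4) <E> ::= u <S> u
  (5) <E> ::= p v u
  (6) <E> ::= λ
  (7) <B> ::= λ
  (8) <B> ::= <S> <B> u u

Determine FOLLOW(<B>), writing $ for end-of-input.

{$, p, u, v}

FIRST(<S>) = {λ, v}
FIRST(<E>) = {λ, p, u}
FIRST(<B>) = {λ, u, v}  (via <S> <B> u u)
FOLLOW(<S>) includes $ since <S> is the start symbol.
FOLLOW(<S>): in <S>::=v <S> <E> <B>, <S> is followed by <E> <B> with FIRST {λ, p, u, v}; in <S>::=v <S> <E> <B>, the suffix after <S> is nullable (adds nothing new); in <E>::=u <S> u, <S> is followed by u with FIRST {u}; in <B>::=<S> <B> u u, <S> is followed by <B> u u with FIRST {u, v}. Thus FOLLOW(<S>) = {$, p, u, v}.
FOLLOW(<E>): in <S>::=v <S> <E> <B>, <E> is followed by <B> with FIRST {λ, u, v}; in <S>::=v <S> <E> <B>, the suffix after <E> is nullable, so FOLLOW(<E>) ⊇ FOLLOW(<S>) = {$, p, u, v}. Thus FOLLOW(<E>) = {$, p, u, v}.
FOLLOW(<B>): in <S>::=v <S> <E> <B>, the suffix after <B> is empty, so FOLLOW(<B>) ⊇ FOLLOW(<S>) = {$, p, u, v}; in <B>::=<S> <B> u u, <B> is followed by u u with FIRST {u}. Thus FOLLOW(<B>) = {$, p, u, v}.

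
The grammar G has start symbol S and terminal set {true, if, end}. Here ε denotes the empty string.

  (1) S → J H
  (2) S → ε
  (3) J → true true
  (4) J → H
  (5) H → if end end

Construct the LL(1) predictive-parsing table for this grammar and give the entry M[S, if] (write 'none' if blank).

S → J H

FIRST(H) = {if}
FIRST(J) = {if, true}  (via H)
FIRST(S) = {ε, if, true}  (via J H)
FOLLOW(S) includes $ since S is the start symbol.
FOLLOW(S): S appears on no right-hand side. Thus FOLLOW(S) = {$}.
For S → J H: FIRST(J H) = {if, true}, so it goes in M[S, t] for t ∈ {if, true}.
For S → ε: FIRST(ε) = {ε}, so it goes in M[S, t] for t ∈ {}; since ε ∈ FIRST, also for every t ∈ FOLLOW(S) = {$}.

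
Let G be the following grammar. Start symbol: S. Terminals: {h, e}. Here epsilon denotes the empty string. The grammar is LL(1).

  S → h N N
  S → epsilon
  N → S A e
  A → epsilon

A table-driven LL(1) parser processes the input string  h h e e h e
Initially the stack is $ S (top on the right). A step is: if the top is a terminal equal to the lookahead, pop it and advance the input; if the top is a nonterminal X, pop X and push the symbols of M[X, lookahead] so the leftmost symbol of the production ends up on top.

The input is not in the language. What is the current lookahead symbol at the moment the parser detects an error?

h

step 1: stack=$ S  input=h h e e h e $  — expand S → h N N
step 2: stack=$ N N h  input=h h e e h e $  — match h
step 3: stack=$ N N  input=h e e h e $  — expand N → S A e
step 4: stack=$ N e A S  input=h e e h e $  — expand S → h N N
step 5: stack=$ N e A N N h  input=h e e h e $  — match h
step 6: stack=$ N e A N N  input=e e h e $  — expand N → S A e
step 7: stack=$ N e A N e A S  input=e e h e $  — expand S → epsilon
step 8: stack=$ N e A N e A  input=e e h e $  — expand A → epsilon
step 9: stack=$ N e A N e  input=e e h e $  — match e
step 10: stack=$ N e A N  input=e h e $  — expand N → S A e
step 11: stack=$ N e A e A S  input=e h e $  — expand S → epsilon
step 12: stack=$ N e A e A  input=e h e $  — expand A → epsilon
step 13: stack=$ N e A e  input=e h e $  — match e
step 14: stack=$ N e A  input=h e $  — error: M[A, h] is empty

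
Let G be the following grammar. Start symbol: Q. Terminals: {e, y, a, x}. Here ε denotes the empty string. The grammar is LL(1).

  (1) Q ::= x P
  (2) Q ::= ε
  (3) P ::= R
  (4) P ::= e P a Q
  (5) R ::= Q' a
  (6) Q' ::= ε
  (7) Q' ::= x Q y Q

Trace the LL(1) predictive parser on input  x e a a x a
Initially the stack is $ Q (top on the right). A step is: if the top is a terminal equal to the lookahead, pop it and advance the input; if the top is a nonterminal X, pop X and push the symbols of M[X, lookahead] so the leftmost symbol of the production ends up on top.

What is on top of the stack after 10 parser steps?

x

      Stack       Input          Action
   1  $ Q         x e a a x a $  expand Q ::= x P
   2  $ P x       x e a a x a $  match x
   3  $ P         e a a x a $    expand P ::= e P a Q
   4  $ Q a P e   e a a x a $    match e
   5  $ Q a P     a a x a $      expand P ::= R
   6  $ Q a R     a a x a $      expand R ::= Q' a
   7  $ Q a a Q'  a a x a $      expand Q' ::= ε
   8  $ Q a a     a a x a $      match a
   9  $ Q a       a x a $        match a
  10  $ Q         x a $          expand Q ::= x P
Stack after step 10: $ P x (top = x).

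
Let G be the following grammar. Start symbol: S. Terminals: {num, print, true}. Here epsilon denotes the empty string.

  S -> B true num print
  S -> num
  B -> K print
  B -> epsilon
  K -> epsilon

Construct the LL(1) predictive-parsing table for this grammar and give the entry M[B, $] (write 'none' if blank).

none

FIRST(K): from K->epsilon we get {epsilon}. So FIRST(K) = {epsilon}.
FIRST(B): from B->K print we get {print}; from B->epsilon we get {epsilon}. So FIRST(B) = {epsilon, print}.
FIRST(S): from S->B true num print we get {print, true}; from S->num we get {num}. So FIRST(S) = {num, print, true}.
FOLLOW(S) includes $ since S is the start symbol.
FOLLOW(B): in S->B true num print, B is followed by true num print with FIRST {true}. Thus FOLLOW(B) = {true}.
For B -> K print: FIRST(K print) = {print}, so it goes in M[B, t] for t ∈ {print}.
For B -> epsilon: FIRST(epsilon) = {epsilon}, so it goes in M[B, t] for t ∈ {}; since epsilon ∈ FIRST, also for every t ∈ FOLLOW(B) = {true}.
None of these place a production in M[B, $].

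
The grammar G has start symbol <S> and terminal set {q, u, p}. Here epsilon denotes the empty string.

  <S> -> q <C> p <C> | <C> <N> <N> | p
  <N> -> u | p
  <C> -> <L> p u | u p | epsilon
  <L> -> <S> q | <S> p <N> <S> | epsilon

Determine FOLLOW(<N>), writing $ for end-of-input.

FIRST(<N>): from <N>->u we get {u}; from <N>->p we get {p}. So FIRST(<N>) = {p, u}.
FIRST(<S>): from <S>->q <C> p <C> we get {q}; from <S>-><C> <N> <N> we get {p, q, u}; from <S>->p we get {p}. So FIRST(<S>) = {p, q, u}.
FIRST(<L>): from <L>-><S> q we get {p, q, u}; from <L>-><S> p <N> <S> we get {p, q, u}; from <L>->epsilon we get {epsilon}. So FIRST(<L>) = {epsilon, p, q, u}.
FIRST(<C>): from <C>-><L> p u we get {p, q, u}; from <C>->u p we get {u}; from <C>->epsilon we get {epsilon}. So FIRST(<C>) = {epsilon, p, q, u}.
FOLLOW(<S>) includes $ since <S> is the start symbol.
FOLLOW(<L>): in <C>-><L> p u, <L> is followed by p u with FIRST {p}. Thus FOLLOW(<L>) = {p}.
FOLLOW(<S>): in <L>-><S> q, <S> is followed by q with FIRST {q}; in <L>-><S> p <N> <S> (occurrence 1), <S> is followed by p <N> <S> with FIRST {p}; in <L>-><S> p <N> <S> (occurrence 2), the suffix after <S> is empty, so FOLLOW(<S>) ⊇ FOLLOW(<L>) = {p}. Thus FOLLOW(<S>) = {$, p, q}.
FOLLOW(<N>): in <S>-><C> <N> <N> (occurrence 1), <N> is followed by <N> with FIRST {p, u}; in <S>-><C> <N> <N> (occurrence 2), the suffix after <N> is empty, so FOLLOW(<N>) ⊇ FOLLOW(<S>) = {$, p, q}; in <L>-><S> p <N> <S>, <N> is followed by <S> with FIRST {p, q, u}. Thus FOLLOW(<N>) = {$, p, q, u}.
FOLLOW(<C>): in <S>->q <C> p <C> (occurrence 1), <C> is followed by p <C> with FIRST {p}; in <S>->q <C> p <C> (occurrence 2), the suffix after <C> is empty, so FOLLOW(<C>) ⊇ FOLLOW(<S>) = {$, p, q}; in <S>-><C> <N> <N>, <C> is followed by <N> <N> with FIRST {p, u}. Thus FOLLOW(<C>) = {$, p, q, u}.

{$, p, q, u}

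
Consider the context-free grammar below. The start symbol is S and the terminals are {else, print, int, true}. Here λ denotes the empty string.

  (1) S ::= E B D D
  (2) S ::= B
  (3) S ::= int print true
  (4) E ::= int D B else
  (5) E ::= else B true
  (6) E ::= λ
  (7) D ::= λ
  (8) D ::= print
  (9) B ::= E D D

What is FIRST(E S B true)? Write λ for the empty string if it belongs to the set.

FIRST(E): from E::=int D B else we get {int}; from E::=else B true we get {else}; from E::=λ we get {λ}. So FIRST(E) = {λ, else, int}.
FIRST(D): from D::=λ we get {λ}; from D::=print we get {print}. So FIRST(D) = {λ, print}.
FIRST(B): from B::=E D D we get {λ, else, int, print}. So FIRST(B) = {λ, else, int, print}.
FIRST(S): from S::=E B D D we get {λ, else, int, print}; from S::=B we get {λ, else, int, print}; from S::=int print true we get {int}. So FIRST(S) = {λ, else, int, print}.
FIRST(E S B true): take FIRST of each symbol in turn, carrying on past any symbol whose FIRST contains λ; result {else, int, print, true}.

{else, int, print, true}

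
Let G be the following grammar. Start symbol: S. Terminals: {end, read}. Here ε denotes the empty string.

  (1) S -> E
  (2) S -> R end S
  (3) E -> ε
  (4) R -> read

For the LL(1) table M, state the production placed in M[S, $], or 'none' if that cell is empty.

S -> E

FIRST(E): from E->ε we get {ε}. So FIRST(E) = {ε}.
FIRST(R): from R->read we get {read}. So FIRST(R) = {read}.
FIRST(S): from S->E we get {ε}; from S->R end S we get {read}. So FIRST(S) = {ε, read}.
FOLLOW(S) includes $ since S is the start symbol.
FOLLOW(S): in S->R end S, the suffix after S is empty (adds nothing new). Thus FOLLOW(S) = {$}.
For S -> E: FIRST(E) = {ε}, so it goes in M[S, t] for t ∈ {}; since ε ∈ FIRST, also for every t ∈ FOLLOW(S) = {$}.
For S -> R end S: FIRST(R end S) = {read}, so it goes in M[S, t] for t ∈ {read}.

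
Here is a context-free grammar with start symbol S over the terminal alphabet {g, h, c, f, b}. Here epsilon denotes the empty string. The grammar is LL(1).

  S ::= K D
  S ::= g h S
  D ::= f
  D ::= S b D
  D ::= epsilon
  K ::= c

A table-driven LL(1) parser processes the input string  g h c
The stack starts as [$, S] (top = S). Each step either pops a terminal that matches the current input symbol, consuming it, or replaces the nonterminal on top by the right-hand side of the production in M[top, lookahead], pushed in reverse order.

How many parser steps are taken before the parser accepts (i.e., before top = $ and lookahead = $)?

7

step 1: stack=$ S  input=g h c $  — expand S ::= g h S
step 2: stack=$ S h g  input=g h c $  — match g
step 3: stack=$ S h  input=h c $  — match h
step 4: stack=$ S  input=c $  — expand S ::= K D
step 5: stack=$ D K  input=c $  — expand K ::= c
step 6: stack=$ D c  input=c $  — match c
step 7: stack=$ D  input=$  — expand D ::= epsilon
Accept reached after 7 steps.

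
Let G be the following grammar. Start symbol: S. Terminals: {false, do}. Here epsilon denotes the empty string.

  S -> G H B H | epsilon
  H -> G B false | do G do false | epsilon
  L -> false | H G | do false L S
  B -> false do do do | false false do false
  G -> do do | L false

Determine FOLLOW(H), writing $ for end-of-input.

{$, do, false}

FIRST(B) = {false}
FIRST(S) = {epsilon, do, false}  (via G H B H)
FIRST(H) = {epsilon, do, false}  (via G B false)
FIRST(L) = {do, false}  (via H G)
FIRST(G) = {do, false}  (via L false)
FOLLOW(S) includes $ since S is the start symbol.
FOLLOW(L): in L->do false L S, L is followed by S with FIRST {epsilon, do, false}; in L->do false L S, the suffix after L is nullable (adds nothing new); in G->L false, L is followed by false with FIRST {false}. Thus FOLLOW(L) = {do, false}.
FOLLOW(S): in L->do false L S, the suffix after S is empty, so FOLLOW(S) ⊇ FOLLOW(L) = {do, false}. Thus FOLLOW(S) = {$, do, false}.
FOLLOW(H): in S->G H B H (occurrence 1), H is followed by B H with FIRST {false}; in S->G H B H (occurrence 2), the suffix after H is empty, so FOLLOW(H) ⊇ FOLLOW(S) = {$, do, false}; in L->H G, H is followed by G with FIRST {do, false}. Thus FOLLOW(H) = {$, do, false}.
FOLLOW(B): in S->G H B H, B is followed by H with FIRST {epsilon, do, false}; in S->G H B H, the suffix after B is nullable, so FOLLOW(B) ⊇ FOLLOW(S) = {$, do, false}; in H->G B false, B is followed by false with FIRST {false}. Thus FOLLOW(B) = {$, do, false}.
FOLLOW(G): in S->G H B H, G is followed by H B H with FIRST {do, false}; in H->G B false, G is followed by B false with FIRST {false}; in H->do G do false, G is followed by do false with FIRST {do}; in L->H G, the suffix after G is empty, so FOLLOW(G) ⊇ FOLLOW(L) = {do, false}. Thus FOLLOW(G) = {do, false}.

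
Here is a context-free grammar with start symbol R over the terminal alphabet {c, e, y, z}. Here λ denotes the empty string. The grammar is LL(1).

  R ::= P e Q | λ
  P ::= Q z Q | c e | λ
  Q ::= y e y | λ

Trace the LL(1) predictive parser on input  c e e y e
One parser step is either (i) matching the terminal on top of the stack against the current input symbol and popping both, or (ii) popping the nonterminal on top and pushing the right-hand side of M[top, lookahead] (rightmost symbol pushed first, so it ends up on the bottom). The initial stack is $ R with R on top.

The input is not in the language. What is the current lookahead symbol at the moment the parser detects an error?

step 1: stack=$ R  input=c e e y e $  — expand R ::= P e Q
step 2: stack=$ Q e P  input=c e e y e $  — expand P ::= c e
step 3: stack=$ Q e e c  input=c e e y e $  — match c
step 4: stack=$ Q e e  input=e e y e $  — match e
step 5: stack=$ Q e  input=e y e $  — match e
step 6: stack=$ Q  input=y e $  — expand Q ::= y e y
step 7: stack=$ y e y  input=y e $  — match y
step 8: stack=$ y e  input=e $  — match e
step 9: stack=$ y  input=$  — error: top is terminal y but lookahead is $

$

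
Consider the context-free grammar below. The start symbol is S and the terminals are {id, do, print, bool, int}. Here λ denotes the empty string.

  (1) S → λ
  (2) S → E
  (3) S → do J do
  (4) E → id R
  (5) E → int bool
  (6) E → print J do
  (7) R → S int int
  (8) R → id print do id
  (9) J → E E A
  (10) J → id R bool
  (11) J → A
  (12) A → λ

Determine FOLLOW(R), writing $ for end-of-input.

FIRST(E): from E→id R we get {id}; from E→int bool we get {int}; from E→print J do we get {print}. So FIRST(E) = {id, int, print}.
FIRST(A): from A→λ we get {λ}. So FIRST(A) = {λ}.
FIRST(S): from S→λ we get {λ}; from S→E we get {id, int, print}; from S→do J do we get {do}. So FIRST(S) = {λ, do, id, int, print}.
FIRST(J): from J→E E A we get {id, int, print}; from J→id R bool we get {id}; from J→A we get {λ}. So FIRST(J) = {λ, id, int, print}.
FIRST(R): from R→S int int we get {do, id, int, print}; from R→id print do id we get {id}. So FIRST(R) = {do, id, int, print}.
FOLLOW(S) includes $ since S is the start symbol.
FOLLOW(S): in R→S int int, S is followed by int int with FIRST {int}. Thus FOLLOW(S) = {$, int}.
FOLLOW(J): in S→do J do, J is followed by do with FIRST {do}; in E→print J do, J is followed by do with FIRST {do}. Thus FOLLOW(J) = {do}.
FOLLOW(E): in S→E, the suffix after E is empty, so FOLLOW(E) ⊇ FOLLOW(S) = {$, int}; in J→E E A (occurrence 1), E is followed by E A with FIRST {id, int, print}; in J→E E A (occurrence 2), E is followed by A with FIRST {λ}; in J→E E A (occurrence 2), the suffix after E is nullable, so FOLLOW(E) ⊇ FOLLOW(J) = {do}. Thus FOLLOW(E) = {$, do, id, int, print}.
FOLLOW(R): in E→id R, the suffix after R is empty, so FOLLOW(R) ⊇ FOLLOW(E) = {$, do, id, int, print}; in J→id R bool, R is followed by bool with FIRST {bool}. Thus FOLLOW(R) = {$, bool, do, id, int, print}.
FOLLOW(A): in J→E E A, the suffix after A is empty, so FOLLOW(A) ⊇ FOLLOW(J) = {do}; in J→A, the suffix after A is empty, so FOLLOW(A) ⊇ FOLLOW(J) = {do}. Thus FOLLOW(A) = {do}.

{$, bool, do, id, int, print}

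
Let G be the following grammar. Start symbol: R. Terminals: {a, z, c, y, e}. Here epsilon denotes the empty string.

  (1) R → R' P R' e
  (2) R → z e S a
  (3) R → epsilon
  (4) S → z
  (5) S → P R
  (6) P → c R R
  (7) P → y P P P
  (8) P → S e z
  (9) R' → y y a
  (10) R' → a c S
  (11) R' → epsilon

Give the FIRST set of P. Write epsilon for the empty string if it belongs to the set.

FIRST(R') = {epsilon, a, y}
FIRST(R) = {epsilon, a, c, y, z}  (via R' P R' e)
FIRST(S) = {c, y, z}  (via P R)
FIRST(P) = {c, y, z}  (via S e z)

{c, y, z}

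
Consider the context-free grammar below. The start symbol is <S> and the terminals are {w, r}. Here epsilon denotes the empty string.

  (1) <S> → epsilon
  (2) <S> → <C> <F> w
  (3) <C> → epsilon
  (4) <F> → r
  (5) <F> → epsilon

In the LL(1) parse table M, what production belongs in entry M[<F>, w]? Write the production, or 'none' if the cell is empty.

FIRST(<C>) = {epsilon}
FIRST(<F>) = {epsilon, r}
FIRST(<S>) = {epsilon, r, w}  (via <C> <F> w)
FOLLOW(<S>) includes $ since <S> is the start symbol.
FOLLOW(<F>): in <S>→<C> <F> w, <F> is followed by w with FIRST {w}. Thus FOLLOW(<F>) = {w}.
For <F> → r: FIRST(r) = {r}, so it goes in M[<F>, t] for t ∈ {r}.
For <F> → epsilon: FIRST(epsilon) = {epsilon}, so it goes in M[<F>, t] for t ∈ {}; since epsilon ∈ FIRST, also for every t ∈ FOLLOW(<F>) = {w}.

<F> → epsilon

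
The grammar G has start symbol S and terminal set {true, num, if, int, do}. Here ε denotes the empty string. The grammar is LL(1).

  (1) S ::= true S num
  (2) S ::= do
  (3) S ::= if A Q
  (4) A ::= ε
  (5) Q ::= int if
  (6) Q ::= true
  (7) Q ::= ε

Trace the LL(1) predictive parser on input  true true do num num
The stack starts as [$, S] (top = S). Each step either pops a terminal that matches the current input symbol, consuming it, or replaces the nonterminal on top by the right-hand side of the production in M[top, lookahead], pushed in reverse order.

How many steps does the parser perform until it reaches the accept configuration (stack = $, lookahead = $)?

step 1: stack=$ S  input=true true do num num $  — expand S ::= true S num
step 2: stack=$ num S true  input=true true do num num $  — match true
step 3: stack=$ num S  input=true do num num $  — expand S ::= true S num
step 4: stack=$ num num S true  input=true do num num $  — match true
step 5: stack=$ num num S  input=do num num $  — expand S ::= do
step 6: stack=$ num num do  input=do num num $  — match do
step 7: stack=$ num num  input=num num $  — match num
step 8: stack=$ num  input=num $  — match num
Accept reached after 8 steps.

8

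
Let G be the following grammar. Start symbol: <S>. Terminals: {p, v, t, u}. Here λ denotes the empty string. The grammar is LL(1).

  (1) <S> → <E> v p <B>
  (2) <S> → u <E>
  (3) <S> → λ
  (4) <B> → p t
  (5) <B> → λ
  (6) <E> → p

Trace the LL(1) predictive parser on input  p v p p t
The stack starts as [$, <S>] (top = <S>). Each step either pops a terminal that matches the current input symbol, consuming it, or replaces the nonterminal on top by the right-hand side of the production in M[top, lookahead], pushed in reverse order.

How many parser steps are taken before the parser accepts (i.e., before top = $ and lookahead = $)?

8

     Stack          Input        Action
  1  $ <S>          p v p p t $  expand <S> → <E> v p <B>
  2  $ <B> p v <E>  p v p p t $  expand <E> → p
  3  $ <B> p v p    p v p p t $  match p
  4  $ <B> p v      v p p t $    match v
  5  $ <B> p        p p t $      match p
  6  $ <B>          p t $        expand <B> → p t
  7  $ t p          p t $        match p
  8  $ t            t $          match t
Accept reached after 8 steps.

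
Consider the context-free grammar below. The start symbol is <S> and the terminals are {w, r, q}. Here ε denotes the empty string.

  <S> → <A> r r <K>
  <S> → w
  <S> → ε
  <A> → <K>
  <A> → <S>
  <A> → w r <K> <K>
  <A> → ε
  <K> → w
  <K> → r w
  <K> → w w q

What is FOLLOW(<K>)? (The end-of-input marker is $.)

{$, r, w}

FIRST(<K>): from <K>→w we get {w}; from <K>→r w we get {r}; from <K>→w w q we get {w}. So FIRST(<K>) = {r, w}.
FIRST(<S>): from <S>→<A> r r <K> we get {r, w}; from <S>→w we get {w}; from <S>→ε we get {ε}. So FIRST(<S>) = {ε, r, w}.
FIRST(<A>): from <A>→<K> we get {r, w}; from <A>→<S> we get {ε, r, w}; from <A>→w r <K> <K> we get {w}; from <A>→ε we get {ε}. So FIRST(<A>) = {ε, r, w}.
FOLLOW(<S>) includes $ since <S> is the start symbol.
FOLLOW(<A>): in <S>→<A> r r <K>, <A> is followed by r r <K> with FIRST {r}. Thus FOLLOW(<A>) = {r}.
FOLLOW(<S>): in <A>→<S>, the suffix after <S> is empty, so FOLLOW(<S>) ⊇ FOLLOW(<A>) = {r}. Thus FOLLOW(<S>) = {$, r}.
FOLLOW(<K>): in <S>→<A> r r <K>, the suffix after <K> is empty, so FOLLOW(<K>) ⊇ FOLLOW(<S>) = {$, r}; in <A>→<K>, the suffix after <K> is empty, so FOLLOW(<K>) ⊇ FOLLOW(<A>) = {r}; in <A>→w r <K> <K> (occurrence 1), <K> is followed by <K> with FIRST {r, w}; in <A>→w r <K> <K> (occurrence 2), the suffix after <K> is empty, so FOLLOW(<K>) ⊇ FOLLOW(<A>) = {r}. Thus FOLLOW(<K>) = {$, r, w}.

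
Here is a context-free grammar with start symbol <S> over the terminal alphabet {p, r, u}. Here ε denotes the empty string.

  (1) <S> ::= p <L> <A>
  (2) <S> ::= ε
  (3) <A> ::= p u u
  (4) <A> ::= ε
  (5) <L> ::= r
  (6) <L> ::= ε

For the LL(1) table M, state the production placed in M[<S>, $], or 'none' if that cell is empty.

<S> ::= ε

FIRST(<S>): from <S>::=p <L> <A> we get {p}; from <S>::=ε we get {ε}. So FIRST(<S>) = {ε, p}.
FIRST(<A>): from <A>::=p u u we get {p}; from <A>::=ε we get {ε}. So FIRST(<A>) = {ε, p}.
FIRST(<L>): from <L>::=r we get {r}; from <L>::=ε we get {ε}. So FIRST(<L>) = {ε, r}.
FOLLOW(<S>) includes $ since <S> is the start symbol.
FOLLOW(<S>): <S> appears on no right-hand side. Thus FOLLOW(<S>) = {$}.
For <S> ::= p <L> <A>: FIRST(p <L> <A>) = {p}, so it goes in M[<S>, t] for t ∈ {p}.
For <S> ::= ε: FIRST(ε) = {ε}, so it goes in M[<S>, t] for t ∈ {}; since ε ∈ FIRST, also for every t ∈ FOLLOW(<S>) = {$}.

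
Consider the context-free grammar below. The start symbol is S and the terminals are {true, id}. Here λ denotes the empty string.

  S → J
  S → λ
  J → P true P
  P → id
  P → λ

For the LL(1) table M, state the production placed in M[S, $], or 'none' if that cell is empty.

FIRST(P) = {λ, id}
FIRST(J) = {id, true}  (via P true P)
FIRST(S) = {λ, id, true}  (via J)
FOLLOW(S) includes $ since S is the start symbol.
FOLLOW(S): S appears on no right-hand side. Thus FOLLOW(S) = {$}.
For S → J: FIRST(J) = {id, true}, so it goes in M[S, t] for t ∈ {id, true}.
For S → λ: FIRST(λ) = {λ}, so it goes in M[S, t] for t ∈ {}; since λ ∈ FIRST, also for every t ∈ FOLLOW(S) = {$}.

S → λ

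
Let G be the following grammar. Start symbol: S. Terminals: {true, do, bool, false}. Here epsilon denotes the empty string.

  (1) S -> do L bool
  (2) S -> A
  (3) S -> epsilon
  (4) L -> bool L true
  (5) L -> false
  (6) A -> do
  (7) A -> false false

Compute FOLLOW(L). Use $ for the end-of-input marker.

{bool, true}

FIRST(L): from L->bool L true we get {bool}; from L->false we get {false}. So FIRST(L) = {bool, false}.
FIRST(A): from A->do we get {do}; from A->false false we get {false}. So FIRST(A) = {do, false}.
FIRST(S): from S->do L bool we get {do}; from S->A we get {do, false}; from S->epsilon we get {epsilon}. So FIRST(S) = {epsilon, do, false}.
FOLLOW(S) includes $ since S is the start symbol.
FOLLOW(S): S appears on no right-hand side. Thus FOLLOW(S) = {$}.
FOLLOW(L): in S->do L bool, L is followed by bool with FIRST {bool}; in L->bool L true, L is followed by true with FIRST {true}. Thus FOLLOW(L) = {bool, true}.
FOLLOW(A): in S->A, the suffix after A is empty, so FOLLOW(A) ⊇ FOLLOW(S) = {$}. Thus FOLLOW(A) = {$}.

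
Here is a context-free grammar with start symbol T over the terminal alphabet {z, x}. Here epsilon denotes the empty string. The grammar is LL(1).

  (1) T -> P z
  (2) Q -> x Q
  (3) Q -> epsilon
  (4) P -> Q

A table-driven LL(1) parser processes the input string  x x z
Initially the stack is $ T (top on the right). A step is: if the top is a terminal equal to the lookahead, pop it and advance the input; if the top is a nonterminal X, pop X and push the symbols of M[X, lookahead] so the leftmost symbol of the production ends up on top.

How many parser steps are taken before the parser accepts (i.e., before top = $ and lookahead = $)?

8

     Stack    Input    Action
  1  $ T      x x z $  expand T -> P z
  2  $ z P    x x z $  expand P -> Q
  3  $ z Q    x x z $  expand Q -> x Q
  4  $ z Q x  x x z $  match x
  5  $ z Q    x z $    expand Q -> x Q
  6  $ z Q x  x z $    match x
  7  $ z Q    z $      expand Q -> epsilon
  8  $ z      z $      match z
Accept reached after 8 steps.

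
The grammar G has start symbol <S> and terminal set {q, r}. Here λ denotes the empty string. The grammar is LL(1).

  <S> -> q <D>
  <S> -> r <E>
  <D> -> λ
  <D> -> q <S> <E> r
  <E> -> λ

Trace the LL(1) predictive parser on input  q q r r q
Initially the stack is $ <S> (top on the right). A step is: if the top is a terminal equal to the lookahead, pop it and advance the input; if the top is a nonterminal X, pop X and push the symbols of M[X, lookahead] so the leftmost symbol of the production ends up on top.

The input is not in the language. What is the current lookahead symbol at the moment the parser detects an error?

      Stack          Input        Action
   1  $ <S>          q q r r q $  expand <S> -> q <D>
   2  $ <D> q        q q r r q $  match q
   3  $ <D>          q r r q $    expand <D> -> q <S> <E> r
   4  $ r <E> <S> q  q r r q $    match q
   5  $ r <E> <S>    r r q $      expand <S> -> r <E>
   6  $ r <E> <E> r  r r q $      match r
   7  $ r <E> <E>    r q $        expand <E> -> λ
   8  $ r <E>        r q $        expand <E> -> λ
   9  $ r            r q $        match r
  10  $              q $          error: stack empty but input remains

q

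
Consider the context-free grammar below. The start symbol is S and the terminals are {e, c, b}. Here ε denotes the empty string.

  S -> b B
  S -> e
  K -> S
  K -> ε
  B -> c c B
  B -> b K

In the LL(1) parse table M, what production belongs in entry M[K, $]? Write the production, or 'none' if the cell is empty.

K -> ε

FIRST(S) = {b, e}
FIRST(B) = {b, c}
FIRST(K) = {ε, b, e}  (via S)
FOLLOW(S) includes $ since S is the start symbol.
FOLLOW(B): in S->b B, the suffix after B is empty, so FOLLOW(B) ⊇ FOLLOW(S) = {$}; in B->c c B, the suffix after B is empty (adds nothing new). Thus FOLLOW(B) = {$}.
FOLLOW(K): in B->b K, the suffix after K is empty, so FOLLOW(K) ⊇ FOLLOW(B) = {$}. Thus FOLLOW(K) = {$}.
For K -> S: FIRST(S) = {b, e}, so it goes in M[K, t] for t ∈ {b, e}.
For K -> ε: FIRST(ε) = {ε}, so it goes in M[K, t] for t ∈ {}; since ε ∈ FIRST, also for every t ∈ FOLLOW(K) = {$}.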